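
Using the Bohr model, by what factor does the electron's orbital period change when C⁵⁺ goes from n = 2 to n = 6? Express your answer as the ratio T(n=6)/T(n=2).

T ∝ Z^-2 · n^3; with Z fixed, T ∝ n^3.
T(n=6)/T(n=2) = (6/2)^3 = 27

27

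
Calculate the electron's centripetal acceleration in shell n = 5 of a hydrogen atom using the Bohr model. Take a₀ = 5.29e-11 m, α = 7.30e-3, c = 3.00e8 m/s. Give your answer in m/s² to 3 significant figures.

r = n²a₀/Z = 1.32e-9 m, v = Zαc/n = 4.38e5 m/s
a = v²/r = (4.38e5)² / 1.32e-9 = 1.45e20 m/s²

1.45e20 m/s²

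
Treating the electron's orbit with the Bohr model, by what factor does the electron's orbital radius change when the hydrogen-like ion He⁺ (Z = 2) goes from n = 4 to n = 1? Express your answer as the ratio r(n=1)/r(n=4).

1/16

r ∝ Z^-1 · n^2; with Z fixed, r ∝ n^2.
r(n=1)/r(n=4) = (1/4)^2 = 1/16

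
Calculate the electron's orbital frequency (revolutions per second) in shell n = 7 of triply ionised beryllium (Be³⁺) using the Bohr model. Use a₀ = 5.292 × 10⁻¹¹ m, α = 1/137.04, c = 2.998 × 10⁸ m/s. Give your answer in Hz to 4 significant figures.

3.069 × 10¹⁴ Hz

r = n²a₀/Z = 6.483 × 10⁻¹⁰ m, v = Zαc/n = 1.250 × 10⁶ m/s
f = v/(2πr) = 3.069 × 10¹⁴ Hz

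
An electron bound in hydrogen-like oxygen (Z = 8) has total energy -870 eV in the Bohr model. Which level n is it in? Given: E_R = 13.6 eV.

1

E_n = −E_R Z²/n² ⇒ n² = E_R Z²/(−E_n) = 13.6 × 8² / 870 ≈ 1.00
n = 1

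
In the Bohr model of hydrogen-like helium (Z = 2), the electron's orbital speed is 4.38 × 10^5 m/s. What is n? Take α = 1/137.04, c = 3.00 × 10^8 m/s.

10

v_n = Zαc/n ⇒ n = Zαc/v = 2 × 0.00730 × 3.00 × 10^8 / 4.38 × 10^5 ≈ 10.00
n = 10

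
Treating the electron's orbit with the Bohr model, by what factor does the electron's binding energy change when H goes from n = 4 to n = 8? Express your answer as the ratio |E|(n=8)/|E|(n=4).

1/4

|E| ∝ Z^2 · n^-2; with Z fixed, |E| ∝ n^-2.
|E|(n=8)/|E|(n=4) = (8/4)^-2 = 1/4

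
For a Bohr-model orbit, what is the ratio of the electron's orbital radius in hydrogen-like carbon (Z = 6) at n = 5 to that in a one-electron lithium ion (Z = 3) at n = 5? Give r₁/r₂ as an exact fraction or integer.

1/2

r ∝ Z^-1 · n^2
r₁/r₂ = (6/3)^-1 · (5/5)^2 = 1/2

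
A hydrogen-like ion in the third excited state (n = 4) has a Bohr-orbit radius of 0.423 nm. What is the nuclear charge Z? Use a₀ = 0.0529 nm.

2

r_n = n²a₀/Z ⇒ Z = n²a₀/r = 4² × 0.0529 / 0.423 ≈ 2.00
Z = 2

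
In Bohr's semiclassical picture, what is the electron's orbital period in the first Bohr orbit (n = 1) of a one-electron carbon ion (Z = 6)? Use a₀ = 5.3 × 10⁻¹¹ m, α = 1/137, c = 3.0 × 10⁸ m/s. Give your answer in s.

4.2 × 10⁻¹⁸ s

r = n²a₀/Z = 1²·5.3 × 10⁻¹¹/6 = 8.8 × 10⁻¹² m
v = Zαc/n = 6·0.0073·3.0 × 10⁸/1 = 1.3 × 10⁷ m/s
T = 2πr/v = 4.2 × 10⁻¹⁸ s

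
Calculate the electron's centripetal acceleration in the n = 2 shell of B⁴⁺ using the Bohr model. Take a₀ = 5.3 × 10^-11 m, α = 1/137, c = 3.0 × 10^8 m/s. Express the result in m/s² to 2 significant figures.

r = n²a₀/Z = 4.2 × 10^-11 m, v = Zαc/n = 5.5 × 10^6 m/s
a = v²/r = (5.5 × 10^6)² / 4.2 × 10^-11 = 7.1 × 10^23 m/s²

7.1 × 10^23 m/s²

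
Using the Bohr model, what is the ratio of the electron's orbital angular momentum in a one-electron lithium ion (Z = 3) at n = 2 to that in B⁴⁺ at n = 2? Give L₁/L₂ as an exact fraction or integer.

L = nℏ is independent of Z.
L₁/L₂ = n₁/n₂ = 2/2 = 1

1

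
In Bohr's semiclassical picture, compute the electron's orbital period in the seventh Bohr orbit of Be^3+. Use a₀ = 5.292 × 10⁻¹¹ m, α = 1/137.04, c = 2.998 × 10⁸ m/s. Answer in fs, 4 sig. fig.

3.258 fs

r = n²a₀/Z = 7²·5.292 × 10⁻¹¹/4 = 6.483 × 10⁻¹⁰ m
v = Zαc/n = 4·0.007297·2.998 × 10⁸/7 = 1.250 × 10⁶ m/s
T = 2πr/v = 3.258 × 10⁻¹⁵ s = 3.258 fs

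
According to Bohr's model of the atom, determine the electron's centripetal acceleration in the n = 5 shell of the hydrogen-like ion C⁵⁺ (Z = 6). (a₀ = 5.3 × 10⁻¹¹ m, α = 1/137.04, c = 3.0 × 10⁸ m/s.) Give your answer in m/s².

r = n²a₀/Z = 2.2 × 10⁻¹⁰ m, v = Zαc/n = 2.6 × 10⁶ m/s
a = v²/r = (2.6 × 10⁶)² / 2.2 × 10⁻¹⁰ = 3.1 × 10²² m/s²

3.1 × 10²² m/s²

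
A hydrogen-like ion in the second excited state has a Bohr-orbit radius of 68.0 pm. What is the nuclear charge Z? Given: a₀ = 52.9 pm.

r_n = n²a₀/Z ⇒ Z = n²a₀/r = 3² × 52.9 / 68.0 ≈ 7.00
Z = 7

7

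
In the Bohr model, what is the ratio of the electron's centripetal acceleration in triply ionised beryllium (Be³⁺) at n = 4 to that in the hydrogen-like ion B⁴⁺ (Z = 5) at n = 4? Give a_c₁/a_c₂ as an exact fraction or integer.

a_c ∝ Z^3 · n^-4
a_c₁/a_c₂ = (4/5)^3 · (4/4)^-4 = 64/125

64/125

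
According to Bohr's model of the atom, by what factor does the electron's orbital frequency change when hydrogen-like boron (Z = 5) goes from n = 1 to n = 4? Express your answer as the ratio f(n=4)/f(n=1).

f ∝ Z^2 · n^-3; with Z fixed, f ∝ n^-3.
f(n=4)/f(n=1) = (4/1)^-3 = 1/64

1/64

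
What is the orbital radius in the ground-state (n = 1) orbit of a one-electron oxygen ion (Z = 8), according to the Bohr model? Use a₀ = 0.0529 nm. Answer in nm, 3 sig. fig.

r_n = n²a₀/Z = 1² × 0.0529 / 8
    = 1 × 0.0529 / 8 = 0.00661 nm

0.00661 nm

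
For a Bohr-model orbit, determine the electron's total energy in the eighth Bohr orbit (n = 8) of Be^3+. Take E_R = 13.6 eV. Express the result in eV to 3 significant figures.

E_n = −E_R·Z²/n² = −13.6 × 4²/8² = -3.40 eV

-3.40 eV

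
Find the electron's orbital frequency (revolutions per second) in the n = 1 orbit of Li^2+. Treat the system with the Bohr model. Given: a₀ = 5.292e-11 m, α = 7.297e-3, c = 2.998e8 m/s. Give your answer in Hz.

r = n²a₀/Z = 1.764e-11 m, v = Zαc/n = 6.563e6 m/s
f = v/(2πr) = 5.921e16 Hz

5.921e16 Hz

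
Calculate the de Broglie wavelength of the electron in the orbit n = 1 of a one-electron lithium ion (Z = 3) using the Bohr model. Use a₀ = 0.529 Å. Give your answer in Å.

1.11 Å

The Bohr quantisation condition is nλ = 2πr_n.
r_n = n²a₀/Z = 0.176 Å
λ = 2πr_n/n = 2π·0.176/1 = 1.11 Å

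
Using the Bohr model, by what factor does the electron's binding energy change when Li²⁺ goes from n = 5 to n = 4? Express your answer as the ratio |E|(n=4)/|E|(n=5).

25/16

|E| ∝ Z^2 · n^-2; with Z fixed, |E| ∝ n^-2.
|E|(n=4)/|E|(n=5) = (4/5)^-2 = 25/16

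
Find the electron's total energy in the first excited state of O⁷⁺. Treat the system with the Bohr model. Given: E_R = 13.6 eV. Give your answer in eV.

E_n = −E_R·Z²/n² = −13.6 × 8²/2² = -218 eV

-218 eV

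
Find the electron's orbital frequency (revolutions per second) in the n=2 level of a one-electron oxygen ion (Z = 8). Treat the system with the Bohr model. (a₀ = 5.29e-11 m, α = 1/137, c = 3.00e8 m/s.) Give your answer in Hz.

r = n²a₀/Z = 2.65e-11 m, v = Zαc/n = 8.76e6 m/s
f = v/(2πr) = 5.27e16 Hz

5.27e16 Hz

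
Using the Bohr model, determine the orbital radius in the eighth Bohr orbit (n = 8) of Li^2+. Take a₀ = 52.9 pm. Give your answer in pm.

1130 pm

r_n = n²a₀/Z = 8² × 52.9 / 3
    = 64 × 52.9 / 3 = 1130 pm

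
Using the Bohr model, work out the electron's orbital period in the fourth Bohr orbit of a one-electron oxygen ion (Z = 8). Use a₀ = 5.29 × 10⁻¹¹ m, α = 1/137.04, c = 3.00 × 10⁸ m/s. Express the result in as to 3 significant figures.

152 as

r = n²a₀/Z = 4²·5.29 × 10⁻¹¹/8 = 1.06 × 10⁻¹⁰ m
v = Zαc/n = 8·0.00730·3.00 × 10⁸/4 = 4.38 × 10⁶ m/s
T = 2πr/v = 1.52 × 10⁻¹⁶ s = 152 as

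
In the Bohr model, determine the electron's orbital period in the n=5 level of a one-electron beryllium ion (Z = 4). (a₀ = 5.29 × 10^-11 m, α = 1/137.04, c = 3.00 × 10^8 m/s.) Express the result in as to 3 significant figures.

1190 as

r = n²a₀/Z = 5²·5.29 × 10^-11/4 = 3.31 × 10^-10 m
v = Zαc/n = 4·0.00730·3.00 × 10^8/5 = 1.75 × 10^6 m/s
T = 2πr/v = 1.19 × 10^-15 s = 1190 as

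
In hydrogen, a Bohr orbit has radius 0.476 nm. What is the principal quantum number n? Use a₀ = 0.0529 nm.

r_n = n²a₀/Z ⇒ n² = rZ/a₀ = 0.476 × 1 / 0.0529 ≈ 9.00
n = 3

3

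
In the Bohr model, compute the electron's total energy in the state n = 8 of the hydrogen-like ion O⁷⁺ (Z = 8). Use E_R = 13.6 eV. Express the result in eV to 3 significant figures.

-13.6 eV

E_n = −E_R·Z²/n² = −13.6 × 8²/8² = -13.6 eV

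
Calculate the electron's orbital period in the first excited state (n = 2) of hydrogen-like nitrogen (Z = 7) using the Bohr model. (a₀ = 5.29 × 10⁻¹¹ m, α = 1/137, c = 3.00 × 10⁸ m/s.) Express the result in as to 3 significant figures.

r = n²a₀/Z = 2²·5.29 × 10⁻¹¹/7 = 3.02 × 10⁻¹¹ m
v = Zαc/n = 7·0.00730·3.00 × 10⁸/2 = 7.66 × 10⁶ m/s
T = 2πr/v = 2.48 × 10⁻¹⁷ s = 24.8 as

24.8 as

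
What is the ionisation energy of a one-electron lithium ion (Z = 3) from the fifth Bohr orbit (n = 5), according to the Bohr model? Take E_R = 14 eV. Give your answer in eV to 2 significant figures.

5.0 eV

E_n = −E_R·Z²/n² = −14 × 3²/5² eV = -5.0 eV
Ionisation energy = −E_n = 5.0 eV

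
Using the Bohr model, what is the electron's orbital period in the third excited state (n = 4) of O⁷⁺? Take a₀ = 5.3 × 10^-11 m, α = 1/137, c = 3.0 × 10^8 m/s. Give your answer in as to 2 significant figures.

150 as

r = n²a₀/Z = 4²·5.3 × 10^-11/8 = 1.1 × 10^-10 m
v = Zαc/n = 8·0.0073·3.0 × 10^8/4 = 4.4 × 10^6 m/s
T = 2πr/v = 1.5 × 10^-16 s = 150 as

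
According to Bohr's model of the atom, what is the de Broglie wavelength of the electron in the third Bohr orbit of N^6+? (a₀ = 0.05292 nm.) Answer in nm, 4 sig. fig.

0.1425 nm

The Bohr quantisation condition is nλ = 2πr_n.
r_n = n²a₀/Z = 0.06804 nm
λ = 2πr_n/n = 2π·0.06804/3 = 0.1425 nm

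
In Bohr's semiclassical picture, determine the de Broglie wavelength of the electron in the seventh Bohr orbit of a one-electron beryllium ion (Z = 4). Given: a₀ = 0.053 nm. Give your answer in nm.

0.58 nm

The Bohr quantisation condition is nλ = 2πr_n.
r_n = n²a₀/Z = 0.65 nm
λ = 2πr_n/n = 2π·0.65/7 = 0.58 nm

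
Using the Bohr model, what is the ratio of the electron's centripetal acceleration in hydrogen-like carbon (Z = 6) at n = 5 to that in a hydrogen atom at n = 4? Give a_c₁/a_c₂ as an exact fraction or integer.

a_c ∝ Z^3 · n^-4
a_c₁/a_c₂ = (6/1)^3 · (5/4)^-4 = 55296/625

55296/625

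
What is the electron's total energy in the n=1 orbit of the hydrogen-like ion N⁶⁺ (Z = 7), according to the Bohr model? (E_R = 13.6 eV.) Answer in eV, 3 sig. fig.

-666 eV

E_n = −E_R·Z²/n² = −13.6 × 7²/1² = -666 eV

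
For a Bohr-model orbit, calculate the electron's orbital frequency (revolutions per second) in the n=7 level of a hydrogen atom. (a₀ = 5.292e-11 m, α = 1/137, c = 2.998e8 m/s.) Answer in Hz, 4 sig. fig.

1.919e13 Hz

r = n²a₀/Z = 2.593e-9 m, v = Zαc/n = 3.126e5 m/s
f = v/(2πr) = 1.919e13 Hz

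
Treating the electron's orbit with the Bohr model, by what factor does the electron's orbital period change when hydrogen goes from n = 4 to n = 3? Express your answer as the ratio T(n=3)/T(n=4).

27/64

T ∝ Z^-2 · n^3; with Z fixed, T ∝ n^3.
T(n=3)/T(n=4) = (3/4)^3 = 27/64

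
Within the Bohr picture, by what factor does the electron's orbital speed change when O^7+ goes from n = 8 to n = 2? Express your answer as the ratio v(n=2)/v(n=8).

4

v ∝ Z^1 · n^-1; with Z fixed, v ∝ n^-1.
v(n=2)/v(n=8) = (2/8)^-1 = 4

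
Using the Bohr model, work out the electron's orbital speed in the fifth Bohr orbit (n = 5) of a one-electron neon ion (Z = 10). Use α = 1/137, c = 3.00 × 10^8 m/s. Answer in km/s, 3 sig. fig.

4380 km/s

v_n = Zαc/n = 10 × 0.00730 × 3.00 × 10^8 / 5
    = 4380 km/s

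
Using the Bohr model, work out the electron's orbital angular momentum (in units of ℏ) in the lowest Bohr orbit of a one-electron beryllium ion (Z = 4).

L_n = nℏ, so L/ℏ = n = 1.

1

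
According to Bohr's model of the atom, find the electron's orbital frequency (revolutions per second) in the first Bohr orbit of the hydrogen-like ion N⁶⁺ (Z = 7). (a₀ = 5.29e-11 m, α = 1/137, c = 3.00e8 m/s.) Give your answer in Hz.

r = n²a₀/Z = 7.56e-12 m, v = Zαc/n = 1.53e7 m/s
f = v/(2πr) = 3.23e17 Hz

3.23e17 Hz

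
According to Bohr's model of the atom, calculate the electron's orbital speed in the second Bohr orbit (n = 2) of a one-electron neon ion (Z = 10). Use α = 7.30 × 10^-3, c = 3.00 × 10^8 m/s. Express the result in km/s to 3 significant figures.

v_n = Zαc/n = 10 × 0.00730 × 3.00 × 10^8 / 2
    = 1.09 × 10^4 km/s

1.09 × 10^4 km/s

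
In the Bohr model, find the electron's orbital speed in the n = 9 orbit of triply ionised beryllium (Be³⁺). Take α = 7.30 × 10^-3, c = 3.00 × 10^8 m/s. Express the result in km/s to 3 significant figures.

v_n = Zαc/n = 4 × 0.00730 × 3.00 × 10^8 / 9
    = 973 km/s

973 km/s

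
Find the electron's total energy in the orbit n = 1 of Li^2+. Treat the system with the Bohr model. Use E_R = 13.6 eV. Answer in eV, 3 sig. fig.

E_n = −E_R·Z²/n² = −13.6 × 3²/1² = -122 eV

-122 eV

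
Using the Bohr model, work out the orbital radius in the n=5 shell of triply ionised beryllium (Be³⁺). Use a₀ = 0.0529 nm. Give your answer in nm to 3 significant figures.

r_n = n²a₀/Z = 5² × 0.0529 / 4
    = 25 × 0.0529 / 4 = 0.331 nm

0.331 nm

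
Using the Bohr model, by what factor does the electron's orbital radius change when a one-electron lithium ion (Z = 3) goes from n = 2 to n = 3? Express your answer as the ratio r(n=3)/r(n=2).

r ∝ Z^-1 · n^2; with Z fixed, r ∝ n^2.
r(n=3)/r(n=2) = (3/2)^2 = 9/4

9/4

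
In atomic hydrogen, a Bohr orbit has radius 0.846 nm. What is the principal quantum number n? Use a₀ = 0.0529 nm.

4

r_n = n²a₀/Z ⇒ n² = rZ/a₀ = 0.846 × 1 / 0.0529 ≈ 15.99
n = 4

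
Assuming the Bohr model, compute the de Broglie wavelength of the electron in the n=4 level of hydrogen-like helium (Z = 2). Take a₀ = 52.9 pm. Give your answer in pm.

The Bohr quantisation condition is nλ = 2πr_n.
r_n = n²a₀/Z = 423 pm
λ = 2πr_n/n = 2π·423/4 = 665 pm

665 pm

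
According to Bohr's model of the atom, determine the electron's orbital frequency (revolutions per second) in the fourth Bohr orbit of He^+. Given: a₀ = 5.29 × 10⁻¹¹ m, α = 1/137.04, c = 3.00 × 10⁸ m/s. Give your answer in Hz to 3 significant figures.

r = n²a₀/Z = 4.23 × 10⁻¹⁰ m, v = Zαc/n = 1.09 × 10⁶ m/s
f = v/(2πr) = 4.12 × 10¹⁴ Hz

4.12 × 10¹⁴ Hz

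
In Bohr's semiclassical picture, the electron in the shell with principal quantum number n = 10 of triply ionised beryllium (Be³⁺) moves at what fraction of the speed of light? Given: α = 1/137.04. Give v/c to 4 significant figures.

v_n = Zαc/n, so v/c = Zα/n = 4 × 0.007297 / 10 = 0.002919

0.002919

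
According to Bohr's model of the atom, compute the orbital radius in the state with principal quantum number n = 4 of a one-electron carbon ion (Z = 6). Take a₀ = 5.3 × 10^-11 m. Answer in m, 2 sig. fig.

1.4 × 10^-10 m

r_n = n²a₀/Z = 4² × 5.3 × 10^-11 / 6
    = 16 × 5.3 × 10^-11 / 6 = 1.4 × 10^-10 m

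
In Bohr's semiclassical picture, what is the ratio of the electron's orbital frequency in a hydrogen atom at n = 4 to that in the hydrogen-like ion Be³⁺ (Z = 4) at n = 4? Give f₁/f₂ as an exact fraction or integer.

1/16

f ∝ Z^2 · n^-3
f₁/f₂ = (1/4)^2 · (4/4)^-3 = 1/16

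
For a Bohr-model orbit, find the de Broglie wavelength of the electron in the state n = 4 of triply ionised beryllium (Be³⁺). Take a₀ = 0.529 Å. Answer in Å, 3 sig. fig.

The Bohr quantisation condition is nλ = 2πr_n.
r_n = n²a₀/Z = 2.12 Å
λ = 2πr_n/n = 2π·2.12/4 = 3.32 Å

3.32 Å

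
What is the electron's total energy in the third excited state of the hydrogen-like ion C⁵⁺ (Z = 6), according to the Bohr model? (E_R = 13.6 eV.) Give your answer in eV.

-30.6 eV

E_n = −E_R·Z²/n² = −13.6 × 6²/4² = -30.6 eV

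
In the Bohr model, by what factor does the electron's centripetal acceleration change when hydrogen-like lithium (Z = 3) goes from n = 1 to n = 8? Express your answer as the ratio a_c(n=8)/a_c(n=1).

1/4096

a_c ∝ Z^3 · n^-4; with Z fixed, a_c ∝ n^-4.
a_c(n=8)/a_c(n=1) = (8/1)^-4 = 1/4096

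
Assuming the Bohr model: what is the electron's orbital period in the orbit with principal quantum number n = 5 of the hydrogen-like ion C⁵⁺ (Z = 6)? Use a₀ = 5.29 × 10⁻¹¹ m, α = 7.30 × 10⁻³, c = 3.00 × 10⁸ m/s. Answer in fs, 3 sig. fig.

r = n²a₀/Z = 5²·5.29 × 10⁻¹¹/6 = 2.20 × 10⁻¹⁰ m
v = Zαc/n = 6·0.00730·3.00 × 10⁸/5 = 2.63 × 10⁶ m/s
T = 2πr/v = 5.27 × 10⁻¹⁶ s = 0.527 fs

0.527 fs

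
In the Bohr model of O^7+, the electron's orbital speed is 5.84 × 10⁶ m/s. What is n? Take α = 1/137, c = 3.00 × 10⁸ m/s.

v_n = Zαc/n ⇒ n = Zαc/v = 8 × 0.00730 × 3.00 × 10⁸ / 5.84 × 10⁶ ≈ 3.00
n = 3

3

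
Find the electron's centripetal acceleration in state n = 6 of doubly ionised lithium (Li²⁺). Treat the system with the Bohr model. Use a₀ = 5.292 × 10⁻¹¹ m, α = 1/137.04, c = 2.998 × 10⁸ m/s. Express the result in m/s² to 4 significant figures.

1.884 × 10²¹ m/s²

r = n²a₀/Z = 6.350 × 10⁻¹⁰ m, v = Zαc/n = 1.094 × 10⁶ m/s
a = v²/r = (1.094 × 10⁶)² / 6.350 × 10⁻¹⁰ = 1.884 × 10²¹ m/s²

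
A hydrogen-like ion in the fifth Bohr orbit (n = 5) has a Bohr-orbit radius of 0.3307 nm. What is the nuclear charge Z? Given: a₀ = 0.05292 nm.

r_n = n²a₀/Z ⇒ Z = n²a₀/r = 5² × 0.05292 / 0.3307 ≈ 4.00
Z = 4

4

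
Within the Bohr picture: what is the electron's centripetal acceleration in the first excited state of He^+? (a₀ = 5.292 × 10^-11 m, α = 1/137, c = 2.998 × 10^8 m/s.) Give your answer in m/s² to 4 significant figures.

r = n²a₀/Z = 1.058 × 10^-10 m, v = Zαc/n = 2.188 × 10^6 m/s
a = v²/r = (2.188 × 10^6)² / 1.058 × 10^-10 = 4.525 × 10^22 m/s²

4.525 × 10^22 m/s²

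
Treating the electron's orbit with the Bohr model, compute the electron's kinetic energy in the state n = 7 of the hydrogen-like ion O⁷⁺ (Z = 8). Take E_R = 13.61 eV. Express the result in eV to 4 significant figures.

For a Coulomb orbit the virial theorem gives K = −E_n.
E_n = −E_R·Z²/n², so K = E_R·Z²/n² = 13.61 × 8²/7² = 17.78 eV

17.78 eV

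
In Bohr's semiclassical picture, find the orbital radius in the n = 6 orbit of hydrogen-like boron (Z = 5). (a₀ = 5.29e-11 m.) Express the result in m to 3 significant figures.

3.81e-10 m

r_n = n²a₀/Z = 6² × 5.29e-11 / 5
    = 36 × 5.29e-11 / 5 = 3.81e-10 m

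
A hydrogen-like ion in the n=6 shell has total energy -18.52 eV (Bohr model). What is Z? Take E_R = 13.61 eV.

E_n = −E_R Z²/n² ⇒ Z² = −E_n n²/E_R = 18.52 × 6² / 13.61 ≈ 48.99
Z = 7

7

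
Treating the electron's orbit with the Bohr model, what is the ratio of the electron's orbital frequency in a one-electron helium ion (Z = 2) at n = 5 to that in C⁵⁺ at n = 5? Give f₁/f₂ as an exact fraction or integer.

f ∝ Z^2 · n^-3
f₁/f₂ = (2/6)^2 · (5/5)^-3 = 1/9

1/9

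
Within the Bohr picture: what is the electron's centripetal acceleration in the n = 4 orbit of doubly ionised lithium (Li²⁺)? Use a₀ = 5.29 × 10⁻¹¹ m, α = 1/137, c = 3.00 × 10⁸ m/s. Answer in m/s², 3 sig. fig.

r = n²a₀/Z = 2.82 × 10⁻¹⁰ m, v = Zαc/n = 1.64 × 10⁶ m/s
a = v²/r = (1.64 × 10⁶)² / 2.82 × 10⁻¹⁰ = 9.56 × 10²¹ m/s²

9.56 × 10²¹ m/s²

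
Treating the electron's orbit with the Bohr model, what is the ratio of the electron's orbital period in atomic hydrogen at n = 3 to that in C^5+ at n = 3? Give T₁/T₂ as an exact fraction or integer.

36

T ∝ Z^-2 · n^3
T₁/T₂ = (1/6)^-2 · (3/3)^3 = 36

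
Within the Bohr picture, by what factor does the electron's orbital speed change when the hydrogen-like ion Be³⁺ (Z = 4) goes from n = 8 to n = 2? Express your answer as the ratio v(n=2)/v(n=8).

4

v ∝ Z^1 · n^-1; with Z fixed, v ∝ n^-1.
v(n=2)/v(n=8) = (2/8)^-1 = 4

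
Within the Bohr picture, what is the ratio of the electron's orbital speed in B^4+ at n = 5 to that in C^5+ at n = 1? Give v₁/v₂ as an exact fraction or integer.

v ∝ Z^1 · n^-1
v₁/v₂ = (5/6)^1 · (5/1)^-1 = 1/6

1/6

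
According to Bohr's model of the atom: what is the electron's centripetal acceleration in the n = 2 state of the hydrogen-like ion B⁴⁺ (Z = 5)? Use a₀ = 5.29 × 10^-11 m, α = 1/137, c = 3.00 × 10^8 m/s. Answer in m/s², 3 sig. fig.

7.08 × 10^23 m/s²

r = n²a₀/Z = 4.23 × 10^-11 m, v = Zαc/n = 5.47 × 10^6 m/s
a = v²/r = (5.47 × 10^6)² / 4.23 × 10^-11 = 7.08 × 10^23 m/s²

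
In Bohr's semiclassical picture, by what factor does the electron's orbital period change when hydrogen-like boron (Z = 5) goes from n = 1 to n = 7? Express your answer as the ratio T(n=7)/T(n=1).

T ∝ Z^-2 · n^3; with Z fixed, T ∝ n^3.
T(n=7)/T(n=1) = (7/1)^3 = 343

343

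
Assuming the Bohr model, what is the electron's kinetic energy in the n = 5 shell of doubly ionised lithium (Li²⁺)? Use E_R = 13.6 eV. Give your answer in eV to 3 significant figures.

For a Coulomb orbit the virial theorem gives K = −E_n.
E_n = −E_R·Z²/n², so K = E_R·Z²/n² = 13.6 × 3²/5² = 4.90 eV

4.90 eV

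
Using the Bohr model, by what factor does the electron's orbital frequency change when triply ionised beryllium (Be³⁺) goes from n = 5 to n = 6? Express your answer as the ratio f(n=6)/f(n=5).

125/216

f ∝ Z^2 · n^-3; with Z fixed, f ∝ n^-3.
f(n=6)/f(n=5) = (6/5)^-3 = 125/216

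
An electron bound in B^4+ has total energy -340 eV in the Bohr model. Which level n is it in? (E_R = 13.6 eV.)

E_n = −E_R Z²/n² ⇒ n² = E_R Z²/(−E_n) = 13.6 × 5² / 340 ≈ 1.00
n = 1

1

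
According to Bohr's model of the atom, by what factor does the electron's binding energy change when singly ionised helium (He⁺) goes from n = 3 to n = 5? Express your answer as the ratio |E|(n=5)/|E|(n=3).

|E| ∝ Z^2 · n^-2; with Z fixed, |E| ∝ n^-2.
|E|(n=5)/|E|(n=3) = (5/3)^-2 = 9/25

9/25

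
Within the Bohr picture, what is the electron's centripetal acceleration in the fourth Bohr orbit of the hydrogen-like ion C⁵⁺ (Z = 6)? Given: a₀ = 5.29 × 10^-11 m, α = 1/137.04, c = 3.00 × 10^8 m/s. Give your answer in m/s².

r = n²a₀/Z = 1.41 × 10^-10 m, v = Zαc/n = 3.28 × 10^6 m/s
a = v²/r = (3.28 × 10^6)² / 1.41 × 10^-10 = 7.64 × 10^22 m/s²

7.64 × 10^22 m/s²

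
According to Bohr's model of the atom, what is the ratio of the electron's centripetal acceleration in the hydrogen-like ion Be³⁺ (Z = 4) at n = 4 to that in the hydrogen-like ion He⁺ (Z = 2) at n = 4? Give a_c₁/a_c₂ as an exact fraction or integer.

8

a_c ∝ Z^3 · n^-4
a_c₁/a_c₂ = (4/2)^3 · (4/4)^-4 = 8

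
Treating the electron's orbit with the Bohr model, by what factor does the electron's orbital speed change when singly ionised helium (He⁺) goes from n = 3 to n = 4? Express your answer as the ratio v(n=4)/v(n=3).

3/4

v ∝ Z^1 · n^-1; with Z fixed, v ∝ n^-1.
v(n=4)/v(n=3) = (4/3)^-1 = 3/4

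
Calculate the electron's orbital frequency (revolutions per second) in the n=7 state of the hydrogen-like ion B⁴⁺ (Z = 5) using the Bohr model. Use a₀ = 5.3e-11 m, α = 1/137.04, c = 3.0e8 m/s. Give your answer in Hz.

4.8e14 Hz

r = n²a₀/Z = 5.2e-10 m, v = Zαc/n = 1.6e6 m/s
f = v/(2πr) = 4.8e14 Hz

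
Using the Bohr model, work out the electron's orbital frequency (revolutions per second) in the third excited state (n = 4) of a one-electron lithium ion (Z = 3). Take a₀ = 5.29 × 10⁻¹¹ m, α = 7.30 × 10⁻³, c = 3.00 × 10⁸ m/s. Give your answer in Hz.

9.27 × 10¹⁴ Hz

r = n²a₀/Z = 2.82 × 10⁻¹⁰ m, v = Zαc/n = 1.64 × 10⁶ m/s
f = v/(2πr) = 9.27 × 10¹⁴ Hz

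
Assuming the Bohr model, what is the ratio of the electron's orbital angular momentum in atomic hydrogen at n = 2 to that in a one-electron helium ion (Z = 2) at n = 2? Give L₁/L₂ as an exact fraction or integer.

L = nℏ is independent of Z.
L₁/L₂ = n₁/n₂ = 2/2 = 1

1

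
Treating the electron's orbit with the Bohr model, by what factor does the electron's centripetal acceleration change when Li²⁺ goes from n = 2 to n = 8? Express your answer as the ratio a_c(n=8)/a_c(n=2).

1/256

a_c ∝ Z^3 · n^-4; with Z fixed, a_c ∝ n^-4.
a_c(n=8)/a_c(n=2) = (8/2)^-4 = 1/256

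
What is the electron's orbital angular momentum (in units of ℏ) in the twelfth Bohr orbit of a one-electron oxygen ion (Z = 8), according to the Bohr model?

L_n = nℏ, so L/ℏ = n = 12.

12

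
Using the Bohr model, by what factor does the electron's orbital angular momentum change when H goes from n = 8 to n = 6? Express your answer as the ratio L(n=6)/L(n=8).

L = nℏ depends only on n, so L ∝ n.
L(n=6)/L(n=8) = (6/8)^1 = 3/4

3/4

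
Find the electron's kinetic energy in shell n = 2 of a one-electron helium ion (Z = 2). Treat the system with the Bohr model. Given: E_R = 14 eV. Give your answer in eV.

For a Coulomb orbit the virial theorem gives K = −E_n.
E_n = −E_R·Z²/n², so K = E_R·Z²/n² = 14 × 2²/2² = 14 eV

14 eV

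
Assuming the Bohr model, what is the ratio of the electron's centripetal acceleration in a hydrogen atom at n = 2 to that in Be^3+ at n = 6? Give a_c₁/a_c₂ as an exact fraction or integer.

81/64

a_c ∝ Z^3 · n^-4
a_c₁/a_c₂ = (1/4)^3 · (2/6)^-4 = 81/64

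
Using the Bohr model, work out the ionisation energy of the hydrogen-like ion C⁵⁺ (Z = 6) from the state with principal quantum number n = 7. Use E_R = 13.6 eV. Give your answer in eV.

9.99 eV

E_n = −E_R·Z²/n² = −13.6 × 6²/7² eV = -9.99 eV
Ionisation energy = −E_n = 9.99 eV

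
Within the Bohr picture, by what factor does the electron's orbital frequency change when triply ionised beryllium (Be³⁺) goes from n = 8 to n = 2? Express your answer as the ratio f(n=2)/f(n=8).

f ∝ Z^2 · n^-3; with Z fixed, f ∝ n^-3.
f(n=2)/f(n=8) = (2/8)^-3 = 64

64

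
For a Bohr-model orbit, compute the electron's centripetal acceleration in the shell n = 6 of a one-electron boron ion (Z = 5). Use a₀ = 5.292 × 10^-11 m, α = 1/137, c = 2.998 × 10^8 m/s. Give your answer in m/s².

r = n²a₀/Z = 3.810 × 10^-10 m, v = Zαc/n = 1.824 × 10^6 m/s
a = v²/r = (1.824 × 10^6)² / 3.810 × 10^-10 = 8.728 × 10^21 m/s²

8.728 × 10^21 m/s²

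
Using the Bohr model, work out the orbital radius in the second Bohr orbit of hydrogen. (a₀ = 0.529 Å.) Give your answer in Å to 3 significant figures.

2.12 Å

r_n = n²a₀/Z = 2² × 0.529 / 1
    = 4 × 0.529 / 1 = 2.12 Å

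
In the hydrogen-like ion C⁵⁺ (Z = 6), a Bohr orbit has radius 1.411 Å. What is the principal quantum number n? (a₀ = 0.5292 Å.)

r_n = n²a₀/Z ⇒ n² = rZ/a₀ = 1.411 × 6 / 0.5292 ≈ 16.00
n = 4

4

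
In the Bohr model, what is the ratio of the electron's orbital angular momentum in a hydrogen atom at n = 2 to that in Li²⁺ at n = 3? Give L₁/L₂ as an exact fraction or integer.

2/3

L = nℏ is independent of Z.
L₁/L₂ = n₁/n₂ = 2/3 = 2/3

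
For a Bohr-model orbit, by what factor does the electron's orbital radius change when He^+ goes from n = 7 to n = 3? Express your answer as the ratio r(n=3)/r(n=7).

9/49

r ∝ Z^-1 · n^2; with Z fixed, r ∝ n^2.
r(n=3)/r(n=7) = (3/7)^2 = 9/49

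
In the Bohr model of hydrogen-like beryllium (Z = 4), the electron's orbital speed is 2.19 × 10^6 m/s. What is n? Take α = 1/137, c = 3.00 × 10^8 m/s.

4

v_n = Zαc/n ⇒ n = Zαc/v = 4 × 0.00730 × 3.00 × 10^8 / 2.19 × 10^6 ≈ 4.00
n = 4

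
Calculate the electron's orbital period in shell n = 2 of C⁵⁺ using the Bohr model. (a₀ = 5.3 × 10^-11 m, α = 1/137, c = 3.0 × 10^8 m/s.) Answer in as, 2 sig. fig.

r = n²a₀/Z = 2²·5.3 × 10^-11/6 = 3.5 × 10^-11 m
v = Zαc/n = 6·0.0073·3.0 × 10^8/2 = 6.6 × 10^6 m/s
T = 2πr/v = 3.4 × 10^-17 s = 34 as

34 as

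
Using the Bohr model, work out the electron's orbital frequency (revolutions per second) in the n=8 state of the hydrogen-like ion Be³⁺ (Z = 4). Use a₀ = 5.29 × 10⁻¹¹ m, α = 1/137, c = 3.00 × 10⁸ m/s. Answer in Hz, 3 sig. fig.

2.06 × 10¹⁴ Hz

r = n²a₀/Z = 8.46 × 10⁻¹⁰ m, v = Zαc/n = 1.09 × 10⁶ m/s
f = v/(2πr) = 2.06 × 10¹⁴ Hz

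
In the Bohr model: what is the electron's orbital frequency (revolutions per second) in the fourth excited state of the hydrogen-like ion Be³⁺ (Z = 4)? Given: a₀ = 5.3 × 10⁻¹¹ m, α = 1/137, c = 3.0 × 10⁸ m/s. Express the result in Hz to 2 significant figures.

8.4 × 10¹⁴ Hz

r = n²a₀/Z = 3.3 × 10⁻¹⁰ m, v = Zαc/n = 1.8 × 10⁶ m/s
f = v/(2πr) = 8.4 × 10¹⁴ Hz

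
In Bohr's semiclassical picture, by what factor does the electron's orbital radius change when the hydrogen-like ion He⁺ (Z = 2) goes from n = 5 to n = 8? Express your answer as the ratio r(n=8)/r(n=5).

r ∝ Z^-1 · n^2; with Z fixed, r ∝ n^2.
r(n=8)/r(n=5) = (8/5)^2 = 64/25

64/25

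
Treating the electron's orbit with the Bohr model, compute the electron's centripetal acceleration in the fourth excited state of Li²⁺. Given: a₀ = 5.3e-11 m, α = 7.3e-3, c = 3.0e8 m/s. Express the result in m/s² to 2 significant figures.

3.9e21 m/s²

r = n²a₀/Z = 4.4e-10 m, v = Zαc/n = 1.3e6 m/s
a = v²/r = (1.3e6)² / 4.4e-10 = 3.9e21 m/s²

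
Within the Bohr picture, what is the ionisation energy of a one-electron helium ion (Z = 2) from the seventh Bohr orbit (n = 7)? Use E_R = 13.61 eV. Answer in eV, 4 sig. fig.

E_n = −E_R·Z²/n² = −13.61 × 2²/7² eV = -1.111 eV
Ionisation energy = −E_n = 1.111 eV

1.111 eV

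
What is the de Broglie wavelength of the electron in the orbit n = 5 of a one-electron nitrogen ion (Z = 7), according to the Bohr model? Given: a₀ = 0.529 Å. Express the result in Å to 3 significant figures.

2.37 Å

The Bohr quantisation condition is nλ = 2πr_n.
r_n = n²a₀/Z = 1.89 Å
λ = 2πr_n/n = 2π·1.89/5 = 2.37 Å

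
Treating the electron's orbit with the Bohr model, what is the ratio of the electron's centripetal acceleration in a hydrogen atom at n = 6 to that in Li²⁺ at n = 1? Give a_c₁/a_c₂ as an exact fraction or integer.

a_c ∝ Z^3 · n^-4
a_c₁/a_c₂ = (1/3)^3 · (6/1)^-4 = 1/34992

1/34992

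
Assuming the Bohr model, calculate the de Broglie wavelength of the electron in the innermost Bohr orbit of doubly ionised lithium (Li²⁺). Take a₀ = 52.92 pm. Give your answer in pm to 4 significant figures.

110.8 pm

The Bohr quantisation condition is nλ = 2πr_n.
r_n = n²a₀/Z = 17.64 pm
λ = 2πr_n/n = 2π·17.64/1 = 110.8 pm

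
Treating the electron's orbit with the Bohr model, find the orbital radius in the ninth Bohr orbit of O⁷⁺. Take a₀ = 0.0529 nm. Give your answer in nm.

0.536 nm

r_n = n²a₀/Z = 9² × 0.0529 / 8
    = 81 × 0.0529 / 8 = 0.536 nm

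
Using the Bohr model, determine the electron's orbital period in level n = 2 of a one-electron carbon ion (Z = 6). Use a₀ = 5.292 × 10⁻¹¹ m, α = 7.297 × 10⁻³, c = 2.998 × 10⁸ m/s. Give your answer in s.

r = n²a₀/Z = 2²·5.292 × 10⁻¹¹/6 = 3.528 × 10⁻¹¹ m
v = Zαc/n = 6·0.007297·2.998 × 10⁸/2 = 6.563 × 10⁶ m/s
T = 2πr/v = 3.378 × 10⁻¹⁷ s

3.378 × 10⁻¹⁷ s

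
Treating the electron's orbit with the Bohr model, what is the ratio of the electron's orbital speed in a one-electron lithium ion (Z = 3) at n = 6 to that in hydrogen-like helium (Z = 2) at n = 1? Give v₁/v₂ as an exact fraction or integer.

1/4

v ∝ Z^1 · n^-1
v₁/v₂ = (3/2)^1 · (6/1)^-1 = 1/4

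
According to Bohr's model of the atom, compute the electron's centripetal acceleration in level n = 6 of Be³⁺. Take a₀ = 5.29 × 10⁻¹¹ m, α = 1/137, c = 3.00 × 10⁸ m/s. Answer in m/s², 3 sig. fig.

4.48 × 10²¹ m/s²

r = n²a₀/Z = 4.76 × 10⁻¹⁰ m, v = Zαc/n = 1.46 × 10⁶ m/s
a = v²/r = (1.46 × 10⁶)² / 4.76 × 10⁻¹⁰ = 4.48 × 10²¹ m/s²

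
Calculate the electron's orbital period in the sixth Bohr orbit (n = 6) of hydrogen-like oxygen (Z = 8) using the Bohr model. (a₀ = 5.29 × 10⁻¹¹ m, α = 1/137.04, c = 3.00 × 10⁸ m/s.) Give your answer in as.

512 as

r = n²a₀/Z = 6²·5.29 × 10⁻¹¹/8 = 2.38 × 10⁻¹⁰ m
v = Zαc/n = 8·0.00730·3.00 × 10⁸/6 = 2.92 × 10⁶ m/s
T = 2πr/v = 5.12 × 10⁻¹⁶ s = 512 as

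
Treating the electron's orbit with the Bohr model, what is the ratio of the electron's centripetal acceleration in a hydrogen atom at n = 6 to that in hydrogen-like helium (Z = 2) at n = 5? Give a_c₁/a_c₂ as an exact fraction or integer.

625/10368

a_c ∝ Z^3 · n^-4
a_c₁/a_c₂ = (1/2)^3 · (6/5)^-4 = 625/10368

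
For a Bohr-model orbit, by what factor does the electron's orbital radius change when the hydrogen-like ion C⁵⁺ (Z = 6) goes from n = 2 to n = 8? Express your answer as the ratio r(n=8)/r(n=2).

r ∝ Z^-1 · n^2; with Z fixed, r ∝ n^2.
r(n=8)/r(n=2) = (8/2)^2 = 16

16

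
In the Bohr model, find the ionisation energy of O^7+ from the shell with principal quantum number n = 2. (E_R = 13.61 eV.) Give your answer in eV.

E_n = −E_R·Z²/n² = −13.61 × 8²/2² eV = -217.8 eV
Ionisation energy = −E_n = 217.8 eV

217.8 eV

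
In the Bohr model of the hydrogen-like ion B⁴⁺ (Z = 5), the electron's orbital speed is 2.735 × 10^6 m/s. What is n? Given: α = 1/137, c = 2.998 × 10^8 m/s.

4

v_n = Zαc/n ⇒ n = Zαc/v = 5 × 0.007299 × 2.998 × 10^8 / 2.735 × 10^6 ≈ 4.00
n = 4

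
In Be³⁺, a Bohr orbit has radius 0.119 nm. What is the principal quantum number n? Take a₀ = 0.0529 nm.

r_n = n²a₀/Z ⇒ n² = rZ/a₀ = 0.119 × 4 / 0.0529 ≈ 9.00
n = 3

3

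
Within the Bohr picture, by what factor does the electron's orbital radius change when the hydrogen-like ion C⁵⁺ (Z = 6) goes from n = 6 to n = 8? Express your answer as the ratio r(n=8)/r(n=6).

16/9

r ∝ Z^-1 · n^2; with Z fixed, r ∝ n^2.
r(n=8)/r(n=6) = (8/6)^2 = 16/9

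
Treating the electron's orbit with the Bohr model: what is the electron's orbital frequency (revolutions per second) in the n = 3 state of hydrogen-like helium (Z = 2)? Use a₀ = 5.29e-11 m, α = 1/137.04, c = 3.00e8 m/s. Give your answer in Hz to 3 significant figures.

9.76e14 Hz

r = n²a₀/Z = 2.38e-10 m, v = Zαc/n = 1.46e6 m/s
f = v/(2πr) = 9.76e14 Hz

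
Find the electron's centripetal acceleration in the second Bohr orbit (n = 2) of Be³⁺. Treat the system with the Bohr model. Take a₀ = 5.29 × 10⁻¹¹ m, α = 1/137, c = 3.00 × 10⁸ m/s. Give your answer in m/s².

r = n²a₀/Z = 5.29 × 10⁻¹¹ m, v = Zαc/n = 4.38 × 10⁶ m/s
a = v²/r = (4.38 × 10⁶)² / 5.29 × 10⁻¹¹ = 3.63 × 10²³ m/s²

3.63 × 10²³ m/s²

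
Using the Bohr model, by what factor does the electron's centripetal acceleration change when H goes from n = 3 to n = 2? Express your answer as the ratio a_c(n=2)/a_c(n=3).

a_c ∝ Z^3 · n^-4; with Z fixed, a_c ∝ n^-4.
a_c(n=2)/a_c(n=3) = (2/3)^-4 = 81/16

81/16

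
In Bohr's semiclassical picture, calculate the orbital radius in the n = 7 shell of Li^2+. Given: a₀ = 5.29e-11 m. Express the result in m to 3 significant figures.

r_n = n²a₀/Z = 7² × 5.29e-11 / 3
    = 49 × 5.29e-11 / 3 = 8.64e-10 m

8.64e-10 m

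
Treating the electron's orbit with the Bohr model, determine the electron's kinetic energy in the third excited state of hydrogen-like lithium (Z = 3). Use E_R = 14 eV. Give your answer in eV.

7.9 eV

For a Coulomb orbit the virial theorem gives K = −E_n.
E_n = −E_R·Z²/n², so K = E_R·Z²/n² = 14 × 3²/4² = 7.9 eV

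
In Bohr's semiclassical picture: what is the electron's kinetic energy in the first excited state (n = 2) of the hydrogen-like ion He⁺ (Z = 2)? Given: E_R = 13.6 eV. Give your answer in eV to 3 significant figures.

For a Coulomb orbit the virial theorem gives K = −E_n.
E_n = −E_R·Z²/n², so K = E_R·Z²/n² = 13.6 × 2²/2² = 13.6 eV

13.6 eV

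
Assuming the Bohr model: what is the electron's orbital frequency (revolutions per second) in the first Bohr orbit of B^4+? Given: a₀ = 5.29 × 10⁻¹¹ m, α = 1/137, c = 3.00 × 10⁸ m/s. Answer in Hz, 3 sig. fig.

1.65 × 10¹⁷ Hz

r = n²a₀/Z = 1.06 × 10⁻¹¹ m, v = Zαc/n = 1.09 × 10⁷ m/s
f = v/(2πr) = 1.65 × 10¹⁷ Hz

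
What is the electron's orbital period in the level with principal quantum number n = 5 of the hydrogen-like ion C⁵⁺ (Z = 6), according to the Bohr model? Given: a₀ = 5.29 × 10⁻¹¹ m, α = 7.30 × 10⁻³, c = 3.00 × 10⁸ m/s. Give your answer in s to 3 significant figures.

5.27 × 10⁻¹⁶ s

r = n²a₀/Z = 5²·5.29 × 10⁻¹¹/6 = 2.20 × 10⁻¹⁰ m
v = Zαc/n = 6·0.00730·3.00 × 10⁸/5 = 2.63 × 10⁶ m/s
T = 2πr/v = 5.27 × 10⁻¹⁶ s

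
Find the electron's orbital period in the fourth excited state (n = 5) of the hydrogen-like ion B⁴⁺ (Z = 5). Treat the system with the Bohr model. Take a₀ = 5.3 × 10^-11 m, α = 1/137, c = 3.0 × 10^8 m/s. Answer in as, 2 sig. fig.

760 as

r = n²a₀/Z = 5²·5.3 × 10^-11/5 = 2.6 × 10^-10 m
v = Zαc/n = 5·0.0073·3.0 × 10^8/5 = 2.2 × 10^6 m/s
T = 2πr/v = 7.6 × 10^-16 s = 760 as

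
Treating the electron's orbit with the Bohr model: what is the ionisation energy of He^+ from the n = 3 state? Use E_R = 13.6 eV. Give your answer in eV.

E_n = −E_R·Z²/n² = −13.6 × 2²/3² eV = -6.04 eV
Ionisation energy = −E_n = 6.04 eV

6.04 eV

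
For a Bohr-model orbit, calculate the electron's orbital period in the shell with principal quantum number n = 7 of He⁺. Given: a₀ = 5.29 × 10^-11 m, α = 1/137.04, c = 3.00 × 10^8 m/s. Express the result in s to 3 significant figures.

1.30 × 10^-14 s

r = n²a₀/Z = 7²·5.29 × 10^-11/2 = 1.30 × 10^-9 m
v = Zαc/n = 2·0.00730·3.00 × 10^8/7 = 6.25 × 10^5 m/s
T = 2πr/v = 1.30 × 10^-14 s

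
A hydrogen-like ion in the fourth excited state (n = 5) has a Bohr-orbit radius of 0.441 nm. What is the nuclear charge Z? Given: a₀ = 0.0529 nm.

r_n = n²a₀/Z ⇒ Z = n²a₀/r = 5² × 0.0529 / 0.441 ≈ 3.00
Z = 3

3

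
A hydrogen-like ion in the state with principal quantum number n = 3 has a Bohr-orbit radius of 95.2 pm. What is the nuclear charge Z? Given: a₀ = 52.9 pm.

r_n = n²a₀/Z ⇒ Z = n²a₀/r = 3² × 52.9 / 95.2 ≈ 5.00
Z = 5

5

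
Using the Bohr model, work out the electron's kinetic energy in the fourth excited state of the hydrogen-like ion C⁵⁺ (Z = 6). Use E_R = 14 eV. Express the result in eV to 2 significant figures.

20 eV

For a Coulomb orbit the virial theorem gives K = −E_n.
E_n = −E_R·Z²/n², so K = E_R·Z²/n² = 14 × 6²/5² = 20 eV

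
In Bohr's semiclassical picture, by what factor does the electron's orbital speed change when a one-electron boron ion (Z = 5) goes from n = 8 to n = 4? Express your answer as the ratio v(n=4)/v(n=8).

v ∝ Z^1 · n^-1; with Z fixed, v ∝ n^-1.
v(n=4)/v(n=8) = (4/8)^-1 = 2

2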